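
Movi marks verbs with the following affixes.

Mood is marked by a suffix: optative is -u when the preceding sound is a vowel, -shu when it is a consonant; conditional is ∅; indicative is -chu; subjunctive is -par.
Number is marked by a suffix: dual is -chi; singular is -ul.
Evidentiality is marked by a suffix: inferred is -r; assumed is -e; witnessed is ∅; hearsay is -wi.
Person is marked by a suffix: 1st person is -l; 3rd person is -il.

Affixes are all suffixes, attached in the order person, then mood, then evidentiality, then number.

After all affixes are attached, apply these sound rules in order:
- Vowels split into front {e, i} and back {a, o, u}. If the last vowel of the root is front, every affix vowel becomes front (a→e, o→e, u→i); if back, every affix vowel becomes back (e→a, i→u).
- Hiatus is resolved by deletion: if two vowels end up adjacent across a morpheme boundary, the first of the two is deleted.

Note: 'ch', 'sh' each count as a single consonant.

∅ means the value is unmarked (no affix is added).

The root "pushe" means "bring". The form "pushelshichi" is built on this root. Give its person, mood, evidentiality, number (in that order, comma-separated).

1st person, optative, witnessed, dual

Segment: pushe-l-shu-chi.
person: -l → 1st person.
mood: -u/shu → optative.
evidentiality: ∅ → witnessed.
number: -chi → dual.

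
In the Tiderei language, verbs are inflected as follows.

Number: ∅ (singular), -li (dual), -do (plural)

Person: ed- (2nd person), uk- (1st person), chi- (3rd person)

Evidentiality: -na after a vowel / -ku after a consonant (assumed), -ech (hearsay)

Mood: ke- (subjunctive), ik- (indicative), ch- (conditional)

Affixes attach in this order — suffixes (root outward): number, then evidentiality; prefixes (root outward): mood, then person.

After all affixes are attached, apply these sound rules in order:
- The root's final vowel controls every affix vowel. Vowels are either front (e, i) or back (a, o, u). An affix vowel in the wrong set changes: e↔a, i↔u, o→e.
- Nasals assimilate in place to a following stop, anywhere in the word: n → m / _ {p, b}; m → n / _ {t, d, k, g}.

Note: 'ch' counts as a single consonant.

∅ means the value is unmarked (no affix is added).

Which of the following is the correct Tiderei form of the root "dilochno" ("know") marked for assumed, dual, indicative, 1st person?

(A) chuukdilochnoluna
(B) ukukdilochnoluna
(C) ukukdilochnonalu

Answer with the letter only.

Attach mood indicative ik- → ikdilochno.
Attach person 1st person uk- → ukikdilochno.
Attach number dual -li → ukikdilochnoli.
Attach evidentiality assumed -na (after vowel 'i') → ukikdilochnolina.
Apply vowel harmony: ukikdilochnolina → ukukdilochnoluna.
Nasal assimilation: no change.
So the correct form is ukukdilochnoluna, option (B).
(A) chuukdilochnoluna is wrong: it uses 3rd person instead of 1st person for person.
(C) ukukdilochnonalu is wrong: it has the affixes in the wrong order.

B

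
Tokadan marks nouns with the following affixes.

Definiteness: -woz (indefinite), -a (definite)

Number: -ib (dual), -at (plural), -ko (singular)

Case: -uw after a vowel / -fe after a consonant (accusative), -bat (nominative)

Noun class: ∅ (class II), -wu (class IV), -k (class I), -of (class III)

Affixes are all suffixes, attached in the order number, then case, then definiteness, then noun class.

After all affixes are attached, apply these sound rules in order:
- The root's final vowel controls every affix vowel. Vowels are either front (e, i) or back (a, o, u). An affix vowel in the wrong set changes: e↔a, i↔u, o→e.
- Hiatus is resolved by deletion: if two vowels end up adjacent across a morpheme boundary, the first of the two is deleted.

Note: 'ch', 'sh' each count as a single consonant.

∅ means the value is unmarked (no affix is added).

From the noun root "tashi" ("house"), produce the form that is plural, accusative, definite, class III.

tashetfef

Attach number plural -at → tashiat.
Attach case accusative -fe (after consonant 't') → tashiatfe.
Attach definiteness definite -a → tashiatfea.
Attach noun class class III -of → tashiatfeaof.
Apply vowel harmony: tashiatfeaof → tashietfeeef.
Apply vowel deletion: tashietfeeef → tashetfef.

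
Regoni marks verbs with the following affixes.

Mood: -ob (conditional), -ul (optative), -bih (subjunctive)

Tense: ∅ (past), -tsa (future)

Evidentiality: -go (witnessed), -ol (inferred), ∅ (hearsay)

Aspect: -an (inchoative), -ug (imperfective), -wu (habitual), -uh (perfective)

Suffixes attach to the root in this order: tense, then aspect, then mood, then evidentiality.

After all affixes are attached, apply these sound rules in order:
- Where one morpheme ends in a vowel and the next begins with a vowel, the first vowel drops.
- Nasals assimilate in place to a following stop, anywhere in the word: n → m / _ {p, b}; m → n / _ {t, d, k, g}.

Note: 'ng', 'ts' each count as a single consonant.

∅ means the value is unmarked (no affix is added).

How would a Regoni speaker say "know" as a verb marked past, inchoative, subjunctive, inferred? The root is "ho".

tense = past: zero marking, form stays ho.
Attach aspect inchoative -an → hoan.
Attach mood subjunctive -bih → hoanbih.
Attach evidentiality inferred -ol → hoanbihol.
Apply vowel deletion: hoanbihol → hanbihol.
Apply nasal assimilation: hanbihol → hambihol.

hambihol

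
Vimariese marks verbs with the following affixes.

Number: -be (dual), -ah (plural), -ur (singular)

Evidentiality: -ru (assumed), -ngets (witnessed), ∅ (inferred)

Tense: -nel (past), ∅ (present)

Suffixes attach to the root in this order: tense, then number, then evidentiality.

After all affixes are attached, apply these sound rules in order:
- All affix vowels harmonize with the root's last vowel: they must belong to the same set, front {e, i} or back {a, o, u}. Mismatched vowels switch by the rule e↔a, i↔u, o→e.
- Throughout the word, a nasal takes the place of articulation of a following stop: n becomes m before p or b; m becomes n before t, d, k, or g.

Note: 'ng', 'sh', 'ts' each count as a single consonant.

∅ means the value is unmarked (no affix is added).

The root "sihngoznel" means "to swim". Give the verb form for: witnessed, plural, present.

tense = present: zero marking, form stays sihngoznel.
Attach number plural -ah → sihngoznelah.
Attach evidentiality witnessed -ngets → sihngoznelahngets.
Apply vowel harmony: sihngoznelahngets → sihngoznelehngets.
Nasal assimilation: no change.

sihngoznelehngets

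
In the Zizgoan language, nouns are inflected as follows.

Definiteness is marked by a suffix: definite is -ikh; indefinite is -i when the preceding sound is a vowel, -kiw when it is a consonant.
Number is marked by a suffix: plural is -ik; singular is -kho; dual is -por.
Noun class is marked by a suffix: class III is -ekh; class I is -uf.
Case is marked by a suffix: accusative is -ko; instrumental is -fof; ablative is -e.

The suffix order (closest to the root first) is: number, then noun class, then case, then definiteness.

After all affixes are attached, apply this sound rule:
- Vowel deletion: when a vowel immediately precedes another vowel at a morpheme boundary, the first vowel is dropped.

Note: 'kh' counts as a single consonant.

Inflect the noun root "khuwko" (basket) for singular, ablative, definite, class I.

Attach number singular -kho → khuwkokho.
Attach noun class class I -uf → khuwkokhouf.
Attach case ablative -e → khuwkokhoufe.
Attach definiteness definite -ikh → khuwkokhoufeikh.
Apply vowel deletion: khuwkokhoufeikh → khuwkokhufikh.

khuwkokhufikh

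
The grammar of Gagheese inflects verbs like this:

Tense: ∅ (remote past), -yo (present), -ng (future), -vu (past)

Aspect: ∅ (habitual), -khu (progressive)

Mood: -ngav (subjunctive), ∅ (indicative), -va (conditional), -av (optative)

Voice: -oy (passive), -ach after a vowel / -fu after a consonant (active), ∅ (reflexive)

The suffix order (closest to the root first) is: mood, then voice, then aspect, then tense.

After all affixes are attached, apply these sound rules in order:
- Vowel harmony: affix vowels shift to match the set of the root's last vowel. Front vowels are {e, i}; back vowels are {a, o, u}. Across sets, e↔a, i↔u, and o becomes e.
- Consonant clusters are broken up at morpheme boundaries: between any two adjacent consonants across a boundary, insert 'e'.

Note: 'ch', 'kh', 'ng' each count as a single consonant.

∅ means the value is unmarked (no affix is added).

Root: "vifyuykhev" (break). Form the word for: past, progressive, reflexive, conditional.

vifyuykhevevekhivi

Attach mood conditional -va → vifyuykhevva.
voice = reflexive: zero marking, form stays vifyuykhevva.
Attach aspect progressive -khu → vifyuykhevvakhu.
Attach tense past -vu → vifyuykhevvakhuvu.
Apply vowel harmony: vifyuykhevvakhuvu → vifyuykhevvekhivi.
Apply epenthesis: vifyuykhevvekhivi → vifyuykhevevekhivi.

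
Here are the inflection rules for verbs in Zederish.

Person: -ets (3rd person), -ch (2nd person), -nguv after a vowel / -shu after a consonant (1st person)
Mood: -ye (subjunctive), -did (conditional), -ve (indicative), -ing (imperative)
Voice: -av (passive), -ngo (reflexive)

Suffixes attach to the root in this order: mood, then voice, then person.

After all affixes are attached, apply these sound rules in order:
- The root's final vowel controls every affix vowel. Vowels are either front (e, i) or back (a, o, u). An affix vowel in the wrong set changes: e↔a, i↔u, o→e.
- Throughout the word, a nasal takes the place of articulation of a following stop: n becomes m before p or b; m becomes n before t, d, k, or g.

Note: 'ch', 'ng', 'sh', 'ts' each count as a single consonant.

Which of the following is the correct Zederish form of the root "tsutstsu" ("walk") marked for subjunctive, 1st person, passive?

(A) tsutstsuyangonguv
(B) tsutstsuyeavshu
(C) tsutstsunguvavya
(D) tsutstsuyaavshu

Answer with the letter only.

Attach mood subjunctive -ye → tsutstsuye.
Attach voice passive -av → tsutstsuyeav.
Attach person 1st person -shu (after consonant 'v') → tsutstsuyeavshu.
Apply vowel harmony: tsutstsuyeavshu → tsutstsuyaavshu.
Nasal assimilation: no change.
So the correct form is tsutstsuyaavshu, option (D).
(A) tsutstsuyangonguv is wrong: it uses reflexive instead of passive for voice.
(B) tsutstsuyeavshu is wrong: it fails to apply the sound rule(s).
(C) tsutstsunguvavya is wrong: it has the affixes in the wrong order.

D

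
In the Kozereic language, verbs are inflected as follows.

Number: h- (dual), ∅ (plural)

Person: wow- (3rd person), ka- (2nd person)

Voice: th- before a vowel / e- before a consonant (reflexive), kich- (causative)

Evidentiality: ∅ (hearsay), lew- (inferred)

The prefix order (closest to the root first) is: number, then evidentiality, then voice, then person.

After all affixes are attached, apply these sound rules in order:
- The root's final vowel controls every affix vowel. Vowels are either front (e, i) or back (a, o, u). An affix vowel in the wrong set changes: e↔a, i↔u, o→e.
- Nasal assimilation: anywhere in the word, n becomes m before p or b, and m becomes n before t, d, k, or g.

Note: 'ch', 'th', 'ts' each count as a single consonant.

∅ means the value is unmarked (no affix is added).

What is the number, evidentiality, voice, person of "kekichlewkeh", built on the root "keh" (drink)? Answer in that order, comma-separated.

plural, inferred, causative, 2nd person

Segment: ka-kich-lew-keh.
number: ∅ → plural.
evidentiality: lew- → inferred.
voice: kich- → causative.
person: ka- → 2nd person.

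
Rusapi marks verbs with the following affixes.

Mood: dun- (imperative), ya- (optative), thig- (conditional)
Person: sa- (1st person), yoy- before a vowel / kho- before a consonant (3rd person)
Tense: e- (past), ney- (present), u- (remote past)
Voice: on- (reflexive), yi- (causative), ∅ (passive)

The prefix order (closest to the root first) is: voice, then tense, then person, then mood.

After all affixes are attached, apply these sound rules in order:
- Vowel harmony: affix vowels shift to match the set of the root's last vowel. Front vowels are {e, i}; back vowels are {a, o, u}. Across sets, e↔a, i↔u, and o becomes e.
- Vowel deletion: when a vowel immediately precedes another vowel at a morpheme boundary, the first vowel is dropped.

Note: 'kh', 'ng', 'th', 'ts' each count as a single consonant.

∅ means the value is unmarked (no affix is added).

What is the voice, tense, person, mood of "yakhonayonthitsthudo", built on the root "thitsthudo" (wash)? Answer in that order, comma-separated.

reflexive, present, 3rd person, optative

Segment: ya-kho-ney-on-thitsthudo.
voice: on- → reflexive.
tense: ney- → present.
person: yoy/kho- → 3rd person.
mood: ya- → optative.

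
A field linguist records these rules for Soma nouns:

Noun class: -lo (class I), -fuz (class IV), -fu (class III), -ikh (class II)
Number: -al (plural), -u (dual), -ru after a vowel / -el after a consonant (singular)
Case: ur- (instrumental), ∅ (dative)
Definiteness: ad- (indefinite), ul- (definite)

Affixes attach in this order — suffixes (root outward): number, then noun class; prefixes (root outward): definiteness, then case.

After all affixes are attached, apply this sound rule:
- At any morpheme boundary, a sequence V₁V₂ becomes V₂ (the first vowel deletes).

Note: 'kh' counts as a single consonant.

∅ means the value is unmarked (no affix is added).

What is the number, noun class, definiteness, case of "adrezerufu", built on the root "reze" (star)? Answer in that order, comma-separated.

singular, class III, indefinite, dative

Segment: ad-reze-ru-fu.
number: -ru/el → singular.
noun class: -fu → class III.
definiteness: ad- → indefinite.
case: ∅ → dative.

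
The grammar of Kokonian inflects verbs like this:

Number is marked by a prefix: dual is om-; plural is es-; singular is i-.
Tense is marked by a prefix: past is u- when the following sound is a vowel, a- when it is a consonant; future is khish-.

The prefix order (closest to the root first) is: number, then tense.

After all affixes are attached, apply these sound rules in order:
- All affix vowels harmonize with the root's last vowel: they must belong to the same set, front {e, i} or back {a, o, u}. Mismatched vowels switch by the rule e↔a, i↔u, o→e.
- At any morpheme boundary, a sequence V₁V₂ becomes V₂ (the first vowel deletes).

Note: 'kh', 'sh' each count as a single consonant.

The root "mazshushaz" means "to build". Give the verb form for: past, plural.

Attach number plural es- → esmazshushaz.
Attach tense past u- (before vowel 'e') → uesmazshushaz.
Apply vowel harmony: uesmazshushaz → uasmazshushaz.
Apply vowel deletion: uasmazshushaz → asmazshushaz.

asmazshushaz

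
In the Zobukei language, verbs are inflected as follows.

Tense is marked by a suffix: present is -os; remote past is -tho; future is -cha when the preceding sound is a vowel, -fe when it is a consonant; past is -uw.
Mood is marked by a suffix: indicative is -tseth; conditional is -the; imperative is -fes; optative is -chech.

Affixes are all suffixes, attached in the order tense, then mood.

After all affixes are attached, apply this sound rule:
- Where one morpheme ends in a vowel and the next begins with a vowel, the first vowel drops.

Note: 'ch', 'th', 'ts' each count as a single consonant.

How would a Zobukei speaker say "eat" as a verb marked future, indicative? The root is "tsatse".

tsatsechatseth

Attach tense future -cha (after vowel 'e') → tsatsecha.
Attach mood indicative -tseth → tsatsechatseth.
Vowel deletion: no change.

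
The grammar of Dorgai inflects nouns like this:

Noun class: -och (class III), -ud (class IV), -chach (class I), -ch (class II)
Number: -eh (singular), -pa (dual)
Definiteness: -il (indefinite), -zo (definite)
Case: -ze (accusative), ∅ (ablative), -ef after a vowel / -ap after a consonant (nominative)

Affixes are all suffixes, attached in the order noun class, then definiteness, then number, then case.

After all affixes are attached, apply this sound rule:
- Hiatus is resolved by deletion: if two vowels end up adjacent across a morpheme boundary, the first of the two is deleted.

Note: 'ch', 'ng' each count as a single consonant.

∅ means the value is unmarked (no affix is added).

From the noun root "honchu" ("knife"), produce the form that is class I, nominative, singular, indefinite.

honchuchachilehap

Attach noun class class I -chach → honchuchach.
Attach definiteness indefinite -il → honchuchachil.
Attach number singular -eh → honchuchachileh.
Attach case nominative -ap (after consonant 'h') → honchuchachilehap.
Vowel deletion: no change.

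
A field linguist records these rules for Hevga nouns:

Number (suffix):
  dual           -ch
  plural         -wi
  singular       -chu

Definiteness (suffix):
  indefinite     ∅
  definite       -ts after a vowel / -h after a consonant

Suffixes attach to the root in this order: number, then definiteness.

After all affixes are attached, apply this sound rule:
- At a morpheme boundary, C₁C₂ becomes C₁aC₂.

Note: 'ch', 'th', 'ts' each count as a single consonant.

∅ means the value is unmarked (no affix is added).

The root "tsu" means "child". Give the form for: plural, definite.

tsuwits

Attach number plural -wi → tsuwi.
Attach definiteness definite -ts (after vowel 'i') → tsuwits.
Epenthesis: no change.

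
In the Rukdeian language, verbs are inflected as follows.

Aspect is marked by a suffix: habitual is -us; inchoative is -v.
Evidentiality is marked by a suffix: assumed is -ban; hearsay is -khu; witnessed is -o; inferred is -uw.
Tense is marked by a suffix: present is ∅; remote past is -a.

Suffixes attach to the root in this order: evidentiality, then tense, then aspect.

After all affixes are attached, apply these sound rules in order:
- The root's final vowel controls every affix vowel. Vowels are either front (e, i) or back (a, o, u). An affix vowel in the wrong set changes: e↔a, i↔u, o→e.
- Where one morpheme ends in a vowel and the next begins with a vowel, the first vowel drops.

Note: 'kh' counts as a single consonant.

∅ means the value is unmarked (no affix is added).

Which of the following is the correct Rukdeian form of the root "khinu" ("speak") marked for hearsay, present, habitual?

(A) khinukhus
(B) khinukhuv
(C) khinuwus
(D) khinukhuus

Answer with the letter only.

A

Attach evidentiality hearsay -khu → khinukhu.
tense = present: zero marking, form stays khinukhu.
Attach aspect habitual -us → khinukhuus.
Vowel harmony: no change.
Apply vowel deletion: khinukhuus → khinukhus.
So the correct form is khinukhus, option (A).
(B) khinukhuv is wrong: it uses inchoative instead of habitual for aspect.
(C) khinuwus is wrong: it uses inferred instead of hearsay for evidentiality.
(D) khinukhuus is wrong: it fails to apply the sound rule(s).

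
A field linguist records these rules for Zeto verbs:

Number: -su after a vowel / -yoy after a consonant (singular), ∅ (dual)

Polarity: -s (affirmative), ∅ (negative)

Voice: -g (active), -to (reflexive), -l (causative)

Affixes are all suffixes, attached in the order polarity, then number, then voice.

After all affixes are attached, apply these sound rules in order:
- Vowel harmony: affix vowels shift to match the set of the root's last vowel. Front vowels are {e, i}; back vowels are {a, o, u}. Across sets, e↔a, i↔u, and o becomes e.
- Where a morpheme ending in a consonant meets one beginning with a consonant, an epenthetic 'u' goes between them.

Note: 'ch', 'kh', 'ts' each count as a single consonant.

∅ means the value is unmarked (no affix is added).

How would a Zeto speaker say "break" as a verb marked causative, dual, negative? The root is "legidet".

legidetul

polarity = negative: zero marking, form stays legidet.
number = dual: zero marking, form stays legidet.
Attach voice causative -l → legidetl.
Vowel harmony: no change.
Apply epenthesis: legidetl → legidetul.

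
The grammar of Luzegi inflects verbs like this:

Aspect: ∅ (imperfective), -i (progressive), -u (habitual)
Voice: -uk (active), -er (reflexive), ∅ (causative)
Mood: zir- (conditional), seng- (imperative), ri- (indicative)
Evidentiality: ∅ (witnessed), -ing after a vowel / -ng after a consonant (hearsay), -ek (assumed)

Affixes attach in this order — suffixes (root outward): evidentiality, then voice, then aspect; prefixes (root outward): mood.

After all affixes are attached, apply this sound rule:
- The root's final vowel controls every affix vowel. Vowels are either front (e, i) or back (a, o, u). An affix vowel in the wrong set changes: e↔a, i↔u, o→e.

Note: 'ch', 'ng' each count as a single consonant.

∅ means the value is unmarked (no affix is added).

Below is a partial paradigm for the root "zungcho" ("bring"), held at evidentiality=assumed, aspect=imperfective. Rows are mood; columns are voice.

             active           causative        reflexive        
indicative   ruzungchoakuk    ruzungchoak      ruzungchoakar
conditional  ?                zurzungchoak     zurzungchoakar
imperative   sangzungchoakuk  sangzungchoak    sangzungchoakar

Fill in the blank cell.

Attach evidentiality assumed -ek → zungchoek.
Attach mood conditional zir- → zirzungchoek.
Attach voice active -uk → zirzungchoekuk.
aspect = imperfective: zero marking, form stays zirzungchoekuk.
Apply vowel harmony: zirzungchoekuk → zurzungchoakuk.

zurzungchoakuk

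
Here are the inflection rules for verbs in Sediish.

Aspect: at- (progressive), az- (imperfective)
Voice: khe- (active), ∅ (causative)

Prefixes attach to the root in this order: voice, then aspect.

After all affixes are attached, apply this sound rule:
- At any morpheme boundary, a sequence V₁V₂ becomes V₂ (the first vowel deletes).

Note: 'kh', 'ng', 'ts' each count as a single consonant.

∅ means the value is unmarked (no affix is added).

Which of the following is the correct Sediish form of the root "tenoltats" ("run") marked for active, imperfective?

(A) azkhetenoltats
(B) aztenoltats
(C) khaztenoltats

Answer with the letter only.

Attach voice active khe- → khetenoltats.
Attach aspect imperfective az- → azkhetenoltats.
Vowel deletion: no change.
So the correct form is azkhetenoltats, option (A).
(C) khaztenoltats is wrong: it has the affixes in the wrong order.
(B) aztenoltats is wrong: it uses causative instead of active for voice.

A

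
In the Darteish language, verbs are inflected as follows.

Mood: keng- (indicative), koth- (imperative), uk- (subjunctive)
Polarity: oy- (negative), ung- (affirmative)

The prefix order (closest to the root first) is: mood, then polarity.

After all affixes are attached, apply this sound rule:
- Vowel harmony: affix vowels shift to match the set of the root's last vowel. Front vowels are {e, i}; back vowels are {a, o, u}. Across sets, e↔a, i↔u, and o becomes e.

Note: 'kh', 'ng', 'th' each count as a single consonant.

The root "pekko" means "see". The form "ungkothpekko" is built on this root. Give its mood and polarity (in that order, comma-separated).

imperative, affirmative

Segment: ung-koth-pekko.
mood: koth- → imperative.
polarity: ung- → affirmative.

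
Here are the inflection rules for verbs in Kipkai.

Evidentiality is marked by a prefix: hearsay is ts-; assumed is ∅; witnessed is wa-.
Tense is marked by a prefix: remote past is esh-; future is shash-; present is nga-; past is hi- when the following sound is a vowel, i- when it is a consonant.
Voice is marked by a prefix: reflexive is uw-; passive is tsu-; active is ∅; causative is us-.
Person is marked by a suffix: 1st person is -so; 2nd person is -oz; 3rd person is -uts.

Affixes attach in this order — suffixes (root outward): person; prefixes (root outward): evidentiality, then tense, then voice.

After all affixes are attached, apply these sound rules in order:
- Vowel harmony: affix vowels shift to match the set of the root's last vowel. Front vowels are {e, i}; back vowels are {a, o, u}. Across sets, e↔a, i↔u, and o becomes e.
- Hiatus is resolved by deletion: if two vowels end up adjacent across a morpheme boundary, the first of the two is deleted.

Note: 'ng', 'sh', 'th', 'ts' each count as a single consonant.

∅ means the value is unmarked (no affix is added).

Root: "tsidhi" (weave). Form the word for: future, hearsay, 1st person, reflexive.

iwsheshtstsidhise

Attach person 1st person -so → tsidhiso.
Attach evidentiality hearsay ts- → tstsidhiso.
Attach tense future shash- → shashtstsidhiso.
Attach voice reflexive uw- → uwshashtstsidhiso.
Apply vowel harmony: uwshashtstsidhiso → iwsheshtstsidhise.
Vowel deletion: no change.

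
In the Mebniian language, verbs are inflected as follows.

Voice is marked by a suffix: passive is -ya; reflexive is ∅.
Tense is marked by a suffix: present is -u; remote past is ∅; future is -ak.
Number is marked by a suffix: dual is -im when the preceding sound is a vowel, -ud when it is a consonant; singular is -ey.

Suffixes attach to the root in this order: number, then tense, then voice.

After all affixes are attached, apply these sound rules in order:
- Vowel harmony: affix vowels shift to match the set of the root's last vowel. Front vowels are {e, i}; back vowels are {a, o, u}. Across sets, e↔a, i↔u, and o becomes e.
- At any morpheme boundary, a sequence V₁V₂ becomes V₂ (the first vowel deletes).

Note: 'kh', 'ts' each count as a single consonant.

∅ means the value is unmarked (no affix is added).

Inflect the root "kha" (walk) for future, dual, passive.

Attach number dual -im (after vowel 'a') → khaim.
Attach tense future -ak → khaimak.
Attach voice passive -ya → khaimakya.
Apply vowel harmony: khaimakya → khaumakya.
Apply vowel deletion: khaumakya → khumakya.

khumakya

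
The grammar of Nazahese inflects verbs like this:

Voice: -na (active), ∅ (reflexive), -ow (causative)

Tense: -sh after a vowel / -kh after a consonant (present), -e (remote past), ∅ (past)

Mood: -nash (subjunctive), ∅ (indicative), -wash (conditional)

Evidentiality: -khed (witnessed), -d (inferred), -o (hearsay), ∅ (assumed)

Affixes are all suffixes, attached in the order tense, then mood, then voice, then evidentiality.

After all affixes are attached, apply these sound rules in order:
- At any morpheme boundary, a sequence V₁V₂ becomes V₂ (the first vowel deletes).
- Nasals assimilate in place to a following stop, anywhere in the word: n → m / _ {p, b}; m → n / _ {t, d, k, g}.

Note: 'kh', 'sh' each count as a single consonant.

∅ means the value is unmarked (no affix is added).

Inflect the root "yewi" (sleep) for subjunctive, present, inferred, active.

yewishnashnad

Attach tense present -sh (after vowel 'i') → yewish.
Attach mood subjunctive -nash → yewishnash.
Attach voice active -na → yewishnashna.
Attach evidentiality inferred -d → yewishnashnad.
Vowel deletion: no change.
Nasal assimilation: no change.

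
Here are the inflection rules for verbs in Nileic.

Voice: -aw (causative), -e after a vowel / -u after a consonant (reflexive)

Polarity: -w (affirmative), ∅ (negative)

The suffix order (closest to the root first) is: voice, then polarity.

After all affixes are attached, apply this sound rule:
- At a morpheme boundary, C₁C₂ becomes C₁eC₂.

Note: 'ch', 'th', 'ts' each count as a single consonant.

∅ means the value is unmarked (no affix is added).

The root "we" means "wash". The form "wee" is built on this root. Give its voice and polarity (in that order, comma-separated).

reflexive, negative

Segment: we-e.
voice: -e/u → reflexive.
polarity: ∅ → negative.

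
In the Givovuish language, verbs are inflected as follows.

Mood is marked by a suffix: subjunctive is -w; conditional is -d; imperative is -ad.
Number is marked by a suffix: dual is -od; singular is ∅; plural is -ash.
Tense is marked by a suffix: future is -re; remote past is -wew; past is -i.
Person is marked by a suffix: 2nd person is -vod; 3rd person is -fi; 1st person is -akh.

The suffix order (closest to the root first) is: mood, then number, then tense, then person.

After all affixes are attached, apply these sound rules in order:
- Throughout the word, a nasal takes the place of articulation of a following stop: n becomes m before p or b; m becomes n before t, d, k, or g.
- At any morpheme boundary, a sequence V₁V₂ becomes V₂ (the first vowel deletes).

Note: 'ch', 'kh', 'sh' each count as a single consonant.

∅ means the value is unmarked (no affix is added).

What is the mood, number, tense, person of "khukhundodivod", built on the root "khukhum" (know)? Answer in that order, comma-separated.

conditional, dual, past, 2nd person

Segment: khukhum-d-od-i-vod.
mood: -d → conditional.
number: -od → dual.
tense: -i → past.
person: -vod → 2nd person.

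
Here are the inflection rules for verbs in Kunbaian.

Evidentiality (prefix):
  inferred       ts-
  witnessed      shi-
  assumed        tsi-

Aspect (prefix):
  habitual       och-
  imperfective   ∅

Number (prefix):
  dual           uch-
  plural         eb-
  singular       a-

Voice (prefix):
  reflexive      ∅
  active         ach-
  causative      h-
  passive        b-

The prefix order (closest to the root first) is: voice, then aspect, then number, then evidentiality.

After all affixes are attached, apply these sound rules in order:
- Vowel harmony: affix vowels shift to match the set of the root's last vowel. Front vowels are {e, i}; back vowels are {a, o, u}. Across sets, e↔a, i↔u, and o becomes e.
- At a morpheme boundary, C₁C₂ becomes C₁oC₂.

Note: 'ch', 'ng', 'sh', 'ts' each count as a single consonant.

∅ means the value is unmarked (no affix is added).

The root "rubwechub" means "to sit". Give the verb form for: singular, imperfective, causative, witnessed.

shuahorubwechub

Attach voice causative h- → hrubwechub.
aspect = imperfective: zero marking, form stays hrubwechub.
Attach number singular a- → ahrubwechub.
Attach evidentiality witnessed shi- → shiahrubwechub.
Apply vowel harmony: shiahrubwechub → shuahrubwechub.
Apply epenthesis: shuahrubwechub → shuahorubwechub.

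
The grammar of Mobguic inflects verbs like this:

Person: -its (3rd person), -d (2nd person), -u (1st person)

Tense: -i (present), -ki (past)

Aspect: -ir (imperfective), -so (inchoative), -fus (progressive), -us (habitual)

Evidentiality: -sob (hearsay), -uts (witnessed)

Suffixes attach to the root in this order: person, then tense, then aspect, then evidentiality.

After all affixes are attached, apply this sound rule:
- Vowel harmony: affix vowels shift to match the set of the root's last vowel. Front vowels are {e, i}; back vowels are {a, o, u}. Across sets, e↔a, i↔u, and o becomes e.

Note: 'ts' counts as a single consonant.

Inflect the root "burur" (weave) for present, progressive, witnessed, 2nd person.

bururdufusuts

Attach person 2nd person -d → bururd.
Attach tense present -i → bururdi.
Attach aspect progressive -fus → bururdifus.
Attach evidentiality witnessed -uts → bururdifusuts.
Apply vowel harmony: bururdifusuts → bururdufusuts.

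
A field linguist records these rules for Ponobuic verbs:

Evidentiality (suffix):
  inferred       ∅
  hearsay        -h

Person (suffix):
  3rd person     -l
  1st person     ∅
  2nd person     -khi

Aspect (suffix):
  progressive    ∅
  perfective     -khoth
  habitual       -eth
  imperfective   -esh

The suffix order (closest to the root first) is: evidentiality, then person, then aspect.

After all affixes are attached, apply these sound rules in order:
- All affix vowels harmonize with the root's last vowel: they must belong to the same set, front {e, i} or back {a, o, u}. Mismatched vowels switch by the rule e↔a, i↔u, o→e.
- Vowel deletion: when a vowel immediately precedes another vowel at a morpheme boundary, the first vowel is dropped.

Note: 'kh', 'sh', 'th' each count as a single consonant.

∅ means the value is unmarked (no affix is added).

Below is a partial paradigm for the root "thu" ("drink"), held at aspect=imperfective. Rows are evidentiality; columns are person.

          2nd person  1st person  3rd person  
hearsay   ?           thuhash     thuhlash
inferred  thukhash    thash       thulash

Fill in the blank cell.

Attach evidentiality hearsay -h → thuh.
Attach person 2nd person -khi → thuhkhi.
Attach aspect imperfective -esh → thuhkhiesh.
Apply vowel harmony: thuhkhiesh → thuhkhuash.
Apply vowel deletion: thuhkhuash → thuhkhash.

thuhkhash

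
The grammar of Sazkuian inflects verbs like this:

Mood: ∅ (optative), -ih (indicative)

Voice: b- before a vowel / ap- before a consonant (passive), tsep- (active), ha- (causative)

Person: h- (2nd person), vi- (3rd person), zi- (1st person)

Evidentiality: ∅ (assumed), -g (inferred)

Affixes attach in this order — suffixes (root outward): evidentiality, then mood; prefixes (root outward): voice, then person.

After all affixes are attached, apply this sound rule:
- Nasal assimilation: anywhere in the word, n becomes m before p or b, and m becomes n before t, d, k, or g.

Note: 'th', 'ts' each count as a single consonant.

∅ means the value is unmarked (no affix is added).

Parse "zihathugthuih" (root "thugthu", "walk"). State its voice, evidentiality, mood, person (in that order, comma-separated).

causative, assumed, indicative, 1st person

Segment: zi-ha-thugthu-ih.
voice: ha- → causative.
evidentiality: ∅ → assumed.
mood: -ih → indicative.
person: zi- → 1st person.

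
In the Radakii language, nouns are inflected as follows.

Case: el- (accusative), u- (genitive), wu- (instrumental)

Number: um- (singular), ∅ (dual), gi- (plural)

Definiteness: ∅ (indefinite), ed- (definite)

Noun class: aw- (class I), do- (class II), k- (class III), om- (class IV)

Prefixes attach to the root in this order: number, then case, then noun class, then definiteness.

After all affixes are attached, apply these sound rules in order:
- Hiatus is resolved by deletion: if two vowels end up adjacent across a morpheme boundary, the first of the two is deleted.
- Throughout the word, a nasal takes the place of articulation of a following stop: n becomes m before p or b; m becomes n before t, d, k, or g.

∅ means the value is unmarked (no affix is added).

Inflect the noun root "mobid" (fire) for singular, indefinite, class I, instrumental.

awwummobid

Attach number singular um- → ummobid.
Attach case instrumental wu- → wuummobid.
Attach noun class class I aw- → awwuummobid.
definiteness = indefinite: zero marking, form stays awwuummobid.
Apply vowel deletion: awwuummobid → awwummobid.
Nasal assimilation: no change.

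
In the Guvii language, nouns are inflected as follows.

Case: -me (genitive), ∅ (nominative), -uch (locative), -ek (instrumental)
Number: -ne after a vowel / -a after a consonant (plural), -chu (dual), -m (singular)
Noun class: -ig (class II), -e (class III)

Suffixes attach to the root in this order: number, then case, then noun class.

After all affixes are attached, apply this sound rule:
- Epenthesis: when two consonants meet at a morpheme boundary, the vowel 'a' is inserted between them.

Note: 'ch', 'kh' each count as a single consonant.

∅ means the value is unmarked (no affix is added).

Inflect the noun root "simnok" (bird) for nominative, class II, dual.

simnokachuig

Attach number dual -chu → simnokchu.
case = nominative: zero marking, form stays simnokchu.
Attach noun class class II -ig → simnokchuig.
Apply epenthesis: simnokchuig → simnokachuig.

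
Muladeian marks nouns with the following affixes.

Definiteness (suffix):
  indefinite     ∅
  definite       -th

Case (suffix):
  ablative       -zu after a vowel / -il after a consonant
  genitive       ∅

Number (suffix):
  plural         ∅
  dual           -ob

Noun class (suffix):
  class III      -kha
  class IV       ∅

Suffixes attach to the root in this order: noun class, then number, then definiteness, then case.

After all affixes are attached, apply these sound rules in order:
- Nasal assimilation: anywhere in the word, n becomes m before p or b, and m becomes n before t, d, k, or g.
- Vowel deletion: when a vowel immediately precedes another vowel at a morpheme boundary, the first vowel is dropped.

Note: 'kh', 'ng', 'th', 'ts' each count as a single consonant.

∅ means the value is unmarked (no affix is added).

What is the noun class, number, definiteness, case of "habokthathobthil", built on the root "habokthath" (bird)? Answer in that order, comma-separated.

Segment: habokthath-ob-th-il.
noun class: ∅ → class IV.
number: -ob → dual.
definiteness: -th → definite.
case: -zu/il → ablative.

class IV, dual, definite, ablative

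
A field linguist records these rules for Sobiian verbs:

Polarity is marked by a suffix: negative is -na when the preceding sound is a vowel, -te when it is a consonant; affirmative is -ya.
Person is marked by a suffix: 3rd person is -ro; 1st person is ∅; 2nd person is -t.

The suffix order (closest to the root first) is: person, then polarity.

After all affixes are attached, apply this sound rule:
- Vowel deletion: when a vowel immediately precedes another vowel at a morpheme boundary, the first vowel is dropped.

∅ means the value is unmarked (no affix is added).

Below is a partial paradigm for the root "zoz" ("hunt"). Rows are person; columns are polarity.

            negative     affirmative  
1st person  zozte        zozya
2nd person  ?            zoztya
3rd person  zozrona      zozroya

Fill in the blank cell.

zoztte

Attach person 2nd person -t → zozt.
Attach polarity negative -te (after consonant 't') → zoztte.
Vowel deletion: no change.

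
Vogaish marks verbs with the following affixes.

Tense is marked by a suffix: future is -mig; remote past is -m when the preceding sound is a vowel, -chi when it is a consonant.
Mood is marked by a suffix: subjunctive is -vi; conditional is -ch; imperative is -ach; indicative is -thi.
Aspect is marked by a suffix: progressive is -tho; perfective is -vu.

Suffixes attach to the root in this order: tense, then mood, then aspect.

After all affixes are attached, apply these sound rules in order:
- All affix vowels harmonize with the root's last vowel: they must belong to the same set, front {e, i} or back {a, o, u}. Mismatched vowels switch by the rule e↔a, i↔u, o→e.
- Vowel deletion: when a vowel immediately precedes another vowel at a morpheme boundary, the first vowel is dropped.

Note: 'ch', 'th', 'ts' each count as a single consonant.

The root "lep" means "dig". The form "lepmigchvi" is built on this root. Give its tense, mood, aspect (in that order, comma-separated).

future, conditional, perfective

Segment: lep-mig-ch-vu.
tense: -mig → future.
mood: -ch → conditional.
aspect: -vu → perfective.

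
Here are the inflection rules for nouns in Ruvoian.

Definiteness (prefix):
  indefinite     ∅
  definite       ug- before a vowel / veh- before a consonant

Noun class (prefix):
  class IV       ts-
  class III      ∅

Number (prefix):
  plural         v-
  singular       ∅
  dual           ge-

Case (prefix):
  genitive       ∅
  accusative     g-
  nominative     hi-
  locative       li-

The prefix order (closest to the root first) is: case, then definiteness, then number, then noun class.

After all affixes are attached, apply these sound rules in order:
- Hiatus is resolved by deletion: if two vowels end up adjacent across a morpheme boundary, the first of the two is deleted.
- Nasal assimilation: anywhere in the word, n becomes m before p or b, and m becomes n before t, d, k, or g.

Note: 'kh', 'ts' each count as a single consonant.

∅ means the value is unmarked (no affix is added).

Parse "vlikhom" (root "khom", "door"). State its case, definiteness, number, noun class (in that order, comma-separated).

locative, indefinite, plural, class III

Segment: v-li-khom.
case: li- → locative.
definiteness: ∅ → indefinite.
number: v- → plural.
noun class: ∅ → class III.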